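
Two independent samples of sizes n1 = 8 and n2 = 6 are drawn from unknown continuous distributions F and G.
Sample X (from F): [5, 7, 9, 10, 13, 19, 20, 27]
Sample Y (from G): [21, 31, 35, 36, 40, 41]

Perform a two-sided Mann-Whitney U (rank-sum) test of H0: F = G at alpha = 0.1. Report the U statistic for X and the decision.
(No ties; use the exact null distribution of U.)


Step 1: Combine and sort all 14 observations; assign midranks.
sorted (value, group): (5,X), (7,X), (9,X), (10,X), (13,X), (19,X), (20,X), (21,Y), (27,X), (31,Y), (35,Y), (36,Y), (40,Y), (41,Y)
ranks: 5->1, 7->2, 9->3, 10->4, 13->5, 19->6, 20->7, 21->8, 27->9, 31->10, 35->11, 36->12, 40->13, 41->14
Step 2: Rank sum for X: R1 = 1 + 2 + 3 + 4 + 5 + 6 + 7 + 9 = 37.
Step 3: U_X = R1 - n1(n1+1)/2 = 37 - 8*9/2 = 37 - 36 = 1.
       U_Y = n1*n2 - U_X = 48 - 1 = 47.
Step 4: No ties, so the exact null distribution of U (based on enumerating the C(14,8) = 3003 equally likely rank assignments) gives the two-sided p-value.
Step 5: p-value = 0.001332; compare to alpha = 0.1. reject H0.

U_X = 1, p = 0.001332, reject H0 at alpha = 0.1.


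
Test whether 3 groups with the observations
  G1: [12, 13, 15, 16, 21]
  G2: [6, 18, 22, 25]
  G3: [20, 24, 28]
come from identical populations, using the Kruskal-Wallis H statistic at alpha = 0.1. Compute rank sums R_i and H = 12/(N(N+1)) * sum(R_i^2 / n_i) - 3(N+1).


Step 1: Combine all N = 12 observations and assign midranks.
sorted (value, group, rank): (6,G2,1), (12,G1,2), (13,G1,3), (15,G1,4), (16,G1,5), (18,G2,6), (20,G3,7), (21,G1,8), (22,G2,9), (24,G3,10), (25,G2,11), (28,G3,12)
Step 2: Sum ranks within each group.
R_1 = 22 (n_1 = 5)
R_2 = 27 (n_2 = 4)
R_3 = 29 (n_3 = 3)
Step 3: H = 12/(N(N+1)) * sum(R_i^2/n_i) - 3(N+1)
     = 12/(12*13) * (22^2/5 + 27^2/4 + 29^2/3) - 3*13
     = 0.076923 * 559.383 - 39
     = 4.029487.
Step 4: No ties, so H is used without correction.
Step 5: Under H0, H ~ chi^2(2); p-value = 0.133355.
Step 6: alpha = 0.1. fail to reject H0.

H = 4.0295, df = 2, p = 0.133355, fail to reject H0.


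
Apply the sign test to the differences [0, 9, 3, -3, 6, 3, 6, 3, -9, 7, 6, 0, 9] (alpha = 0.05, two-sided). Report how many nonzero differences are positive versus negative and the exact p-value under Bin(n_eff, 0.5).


Step 1: Discard zero differences. Original n = 13; n_eff = number of nonzero differences = 11.
Nonzero differences (with sign): +9, +3, -3, +6, +3, +6, +3, -9, +7, +6, +9
Step 2: Count signs: positive = 9, negative = 2.
Step 3: Under H0: P(positive) = 0.5, so the number of positives S ~ Bin(11, 0.5).
Step 4: Two-sided exact p-value = sum of Bin(11,0.5) probabilities at or below the observed probability = 0.065430.
Step 5: alpha = 0.05. fail to reject H0.

n_eff = 11, pos = 9, neg = 2, p = 0.065430, fail to reject H0.


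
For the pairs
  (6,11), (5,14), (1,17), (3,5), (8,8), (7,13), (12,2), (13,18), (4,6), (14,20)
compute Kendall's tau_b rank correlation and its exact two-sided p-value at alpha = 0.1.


Step 1: Enumerate the 45 unordered pairs (i,j) with i<j and classify each by sign(x_j-x_i) * sign(y_j-y_i).
  (1,2):dx=-1,dy=+3->D; (1,3):dx=-5,dy=+6->D; (1,4):dx=-3,dy=-6->C; (1,5):dx=+2,dy=-3->D
  (1,6):dx=+1,dy=+2->C; (1,7):dx=+6,dy=-9->D; (1,8):dx=+7,dy=+7->C; (1,9):dx=-2,dy=-5->C
  (1,10):dx=+8,dy=+9->C; (2,3):dx=-4,dy=+3->D; (2,4):dx=-2,dy=-9->C; (2,5):dx=+3,dy=-6->D
  (2,6):dx=+2,dy=-1->D; (2,7):dx=+7,dy=-12->D; (2,8):dx=+8,dy=+4->C; (2,9):dx=-1,dy=-8->C
  (2,10):dx=+9,dy=+6->C; (3,4):dx=+2,dy=-12->D; (3,5):dx=+7,dy=-9->D; (3,6):dx=+6,dy=-4->D
  (3,7):dx=+11,dy=-15->D; (3,8):dx=+12,dy=+1->C; (3,9):dx=+3,dy=-11->D; (3,10):dx=+13,dy=+3->C
  (4,5):dx=+5,dy=+3->C; (4,6):dx=+4,dy=+8->C; (4,7):dx=+9,dy=-3->D; (4,8):dx=+10,dy=+13->C
  (4,9):dx=+1,dy=+1->C; (4,10):dx=+11,dy=+15->C; (5,6):dx=-1,dy=+5->D; (5,7):dx=+4,dy=-6->D
  (5,8):dx=+5,dy=+10->C; (5,9):dx=-4,dy=-2->C; (5,10):dx=+6,dy=+12->C; (6,7):dx=+5,dy=-11->D
  (6,8):dx=+6,dy=+5->C; (6,9):dx=-3,dy=-7->C; (6,10):dx=+7,dy=+7->C; (7,8):dx=+1,dy=+16->C
  (7,9):dx=-8,dy=+4->D; (7,10):dx=+2,dy=+18->C; (8,9):dx=-9,dy=-12->C; (8,10):dx=+1,dy=+2->C
  (9,10):dx=+10,dy=+14->C
Step 2: C = 27, D = 18, total pairs = 45.
Step 3: tau = (C - D)/(n(n-1)/2) = (27 - 18)/45 = 0.200000.
Step 4: Exact two-sided p-value (enumerate n! = 3628800 permutations of y under H0): p = 0.484313.
Step 5: alpha = 0.1. fail to reject H0.

tau_b = 0.2000 (C=27, D=18), p = 0.484313, fail to reject H0.


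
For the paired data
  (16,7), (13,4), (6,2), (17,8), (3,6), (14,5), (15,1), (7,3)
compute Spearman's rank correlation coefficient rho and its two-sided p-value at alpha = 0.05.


Step 1: Rank x and y separately (midranks; no ties here).
rank(x): 16->7, 13->4, 6->2, 17->8, 3->1, 14->5, 15->6, 7->3
rank(y): 7->7, 4->4, 2->2, 8->8, 6->6, 5->5, 1->1, 3->3
Step 2: d_i = R_x(i) - R_y(i); compute d_i^2.
  (7-7)^2=0, (4-4)^2=0, (2-2)^2=0, (8-8)^2=0, (1-6)^2=25, (5-5)^2=0, (6-1)^2=25, (3-3)^2=0
sum(d^2) = 50.
Step 3: rho = 1 - 6*50 / (8*(8^2 - 1)) = 1 - 300/504 = 0.404762.
Step 4: Under H0, t = rho * sqrt((n-2)/(1-rho^2)) = 1.0842 ~ t(6).
Step 5: Two-sided p-value from the t-distribution with 6 df = 0.319889.
Step 6: alpha = 0.05. fail to reject H0.

rho = 0.4048, p = 0.319889, fail to reject H0 at alpha = 0.05.


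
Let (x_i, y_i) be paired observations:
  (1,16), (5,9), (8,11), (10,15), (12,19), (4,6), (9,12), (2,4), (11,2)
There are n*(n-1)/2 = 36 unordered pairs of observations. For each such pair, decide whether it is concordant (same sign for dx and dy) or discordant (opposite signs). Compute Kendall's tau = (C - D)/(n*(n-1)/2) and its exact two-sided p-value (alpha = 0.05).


Step 1: Enumerate the 36 unordered pairs (i,j) with i<j and classify each by sign(x_j-x_i) * sign(y_j-y_i).
  (1,2):dx=+4,dy=-7->D; (1,3):dx=+7,dy=-5->D; (1,4):dx=+9,dy=-1->D; (1,5):dx=+11,dy=+3->C
  (1,6):dx=+3,dy=-10->D; (1,7):dx=+8,dy=-4->D; (1,8):dx=+1,dy=-12->D; (1,9):dx=+10,dy=-14->D
  (2,3):dx=+3,dy=+2->C; (2,4):dx=+5,dy=+6->C; (2,5):dx=+7,dy=+10->C; (2,6):dx=-1,dy=-3->C
  (2,7):dx=+4,dy=+3->C; (2,8):dx=-3,dy=-5->C; (2,9):dx=+6,dy=-7->D; (3,4):dx=+2,dy=+4->C
  (3,5):dx=+4,dy=+8->C; (3,6):dx=-4,dy=-5->C; (3,7):dx=+1,dy=+1->C; (3,8):dx=-6,dy=-7->C
  (3,9):dx=+3,dy=-9->D; (4,5):dx=+2,dy=+4->C; (4,6):dx=-6,dy=-9->C; (4,7):dx=-1,dy=-3->C
  (4,8):dx=-8,dy=-11->C; (4,9):dx=+1,dy=-13->D; (5,6):dx=-8,dy=-13->C; (5,7):dx=-3,dy=-7->C
  (5,8):dx=-10,dy=-15->C; (5,9):dx=-1,dy=-17->C; (6,7):dx=+5,dy=+6->C; (6,8):dx=-2,dy=-2->C
  (6,9):dx=+7,dy=-4->D; (7,8):dx=-7,dy=-8->C; (7,9):dx=+2,dy=-10->D; (8,9):dx=+9,dy=-2->D
Step 2: C = 23, D = 13, total pairs = 36.
Step 3: tau = (C - D)/(n(n-1)/2) = (23 - 13)/36 = 0.277778.
Step 4: Exact two-sided p-value (enumerate n! = 362880 permutations of y under H0): p = 0.358488.
Step 5: alpha = 0.05. fail to reject H0.

tau_b = 0.2778 (C=23, D=13), p = 0.358488, fail to reject H0.


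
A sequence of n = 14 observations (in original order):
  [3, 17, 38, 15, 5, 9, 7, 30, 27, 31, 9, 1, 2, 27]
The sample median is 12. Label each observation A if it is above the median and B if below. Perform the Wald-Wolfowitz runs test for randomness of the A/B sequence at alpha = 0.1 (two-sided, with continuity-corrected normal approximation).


Step 1: Compute median = 12; label A = above, B = below.
Labels in order: BAAABBBAAABBBA  (n_A = 7, n_B = 7)
Step 2: Count runs R = 6.
Step 3: Under H0 (random ordering), E[R] = 2*n_A*n_B/(n_A+n_B) + 1 = 2*7*7/14 + 1 = 8.0000.
        Var[R] = 2*n_A*n_B*(2*n_A*n_B - n_A - n_B) / ((n_A+n_B)^2 * (n_A+n_B-1)) = 8232/2548 = 3.2308.
        SD[R] = 1.7974.
Step 4: Continuity-corrected z = (R + 0.5 - E[R]) / SD[R] = (6 + 0.5 - 8.0000) / 1.7974 = -0.8345.
Step 5: Two-sided p-value via normal approximation = 2*(1 - Phi(|z|)) = 0.403986.
Step 6: alpha = 0.1. fail to reject H0.

R = 6, z = -0.8345, p = 0.403986, fail to reject H0.


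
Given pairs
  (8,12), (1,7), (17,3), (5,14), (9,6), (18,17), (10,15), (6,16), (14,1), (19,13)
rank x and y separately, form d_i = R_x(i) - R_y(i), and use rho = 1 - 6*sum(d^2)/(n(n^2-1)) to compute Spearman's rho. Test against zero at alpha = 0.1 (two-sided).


Step 1: Rank x and y separately (midranks; no ties here).
rank(x): 8->4, 1->1, 17->8, 5->2, 9->5, 18->9, 10->6, 6->3, 14->7, 19->10
rank(y): 12->5, 7->4, 3->2, 14->7, 6->3, 17->10, 15->8, 16->9, 1->1, 13->6
Step 2: d_i = R_x(i) - R_y(i); compute d_i^2.
  (4-5)^2=1, (1-4)^2=9, (8-2)^2=36, (2-7)^2=25, (5-3)^2=4, (9-10)^2=1, (6-8)^2=4, (3-9)^2=36, (7-1)^2=36, (10-6)^2=16
sum(d^2) = 168.
Step 3: rho = 1 - 6*168 / (10*(10^2 - 1)) = 1 - 1008/990 = -0.018182.
Step 4: Under H0, t = rho * sqrt((n-2)/(1-rho^2)) = -0.0514 ~ t(8).
Step 5: Two-sided p-value from the t-distribution with 8 df = 0.960240.
Step 6: alpha = 0.1. fail to reject H0.

rho = -0.0182, p = 0.960240, fail to reject H0 at alpha = 0.1.


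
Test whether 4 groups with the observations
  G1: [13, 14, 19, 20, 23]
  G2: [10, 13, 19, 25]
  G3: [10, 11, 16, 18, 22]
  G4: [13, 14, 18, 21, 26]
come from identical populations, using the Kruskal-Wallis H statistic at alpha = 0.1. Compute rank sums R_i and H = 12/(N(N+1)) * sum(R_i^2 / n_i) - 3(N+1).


Step 1: Combine all N = 19 observations and assign midranks.
sorted (value, group, rank): (10,G2,1.5), (10,G3,1.5), (11,G3,3), (13,G1,5), (13,G2,5), (13,G4,5), (14,G1,7.5), (14,G4,7.5), (16,G3,9), (18,G3,10.5), (18,G4,10.5), (19,G1,12.5), (19,G2,12.5), (20,G1,14), (21,G4,15), (22,G3,16), (23,G1,17), (25,G2,18), (26,G4,19)
Step 2: Sum ranks within each group.
R_1 = 56 (n_1 = 5)
R_2 = 37 (n_2 = 4)
R_3 = 40 (n_3 = 5)
R_4 = 57 (n_4 = 5)
Step 3: H = 12/(N(N+1)) * sum(R_i^2/n_i) - 3(N+1)
     = 12/(19*20) * (56^2/5 + 37^2/4 + 40^2/5 + 57^2/5) - 3*20
     = 0.031579 * 1939.25 - 60
     = 1.239474.
Step 4: Ties present; correction factor C = 1 - 48/(19^3 - 19) = 0.992982. Corrected H = 1.239474 / 0.992982 = 1.248233.
Step 5: Under H0, H ~ chi^2(3); p-value = 0.741461.
Step 6: alpha = 0.1. fail to reject H0.

H = 1.2482, df = 3, p = 0.741461, fail to reject H0.


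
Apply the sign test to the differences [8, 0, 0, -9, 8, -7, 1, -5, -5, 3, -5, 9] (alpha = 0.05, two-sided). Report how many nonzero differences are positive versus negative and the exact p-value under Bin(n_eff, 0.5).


Step 1: Discard zero differences. Original n = 12; n_eff = number of nonzero differences = 10.
Nonzero differences (with sign): +8, -9, +8, -7, +1, -5, -5, +3, -5, +9
Step 2: Count signs: positive = 5, negative = 5.
Step 3: Under H0: P(positive) = 0.5, so the number of positives S ~ Bin(10, 0.5).
Step 4: Two-sided exact p-value = sum of Bin(10,0.5) probabilities at or below the observed probability = 1.000000.
Step 5: alpha = 0.05. fail to reject H0.

n_eff = 10, pos = 5, neg = 5, p = 1.000000, fail to reject H0.


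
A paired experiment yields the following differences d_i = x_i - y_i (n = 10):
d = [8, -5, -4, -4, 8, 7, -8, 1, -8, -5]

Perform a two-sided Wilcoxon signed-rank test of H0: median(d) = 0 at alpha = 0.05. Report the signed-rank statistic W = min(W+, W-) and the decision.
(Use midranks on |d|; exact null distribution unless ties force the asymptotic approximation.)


Step 1: Drop any zero differences (none here) and take |d_i|.
|d| = [8, 5, 4, 4, 8, 7, 8, 1, 8, 5]
Step 2: Midrank |d_i| (ties get averaged ranks).
ranks: |8|->8.5, |5|->4.5, |4|->2.5, |4|->2.5, |8|->8.5, |7|->6, |8|->8.5, |1|->1, |8|->8.5, |5|->4.5
Step 3: Attach original signs; sum ranks with positive sign and with negative sign.
W+ = 8.5 + 8.5 + 6 + 1 = 24
W- = 4.5 + 2.5 + 2.5 + 8.5 + 8.5 + 4.5 = 31
(Check: W+ + W- = 55 should equal n(n+1)/2 = 55.)
Step 4: Test statistic W = min(W+, W-) = 24.
Step 5: Ties in |d|, so use the tie-corrected normal approximation.
        E[W] = n(n+1)/4 = 10*11/4 = 27.5.
        Tie groups: |d|=4 (t=2), |d|=5 (t=2), |d|=8 (t=4); sum(t^3 - t) = 72.
        Var[W] = n(n+1)(2n+1)/24 - sum(t^3-t)/48 = 2310/24 - 72/48 = 94.75.
        z = (W - E[W]) / sqrt(Var[W]) = (24 - 27.5) / 9.7340 = -0.3596.
        Two-sided p = 2*Phi(z) = 0.719172.
Step 6: alpha = 0.05. fail to reject H0.

W+ = 24, W- = 31, W = min = 24, p = 0.719172, fail to reject H0.


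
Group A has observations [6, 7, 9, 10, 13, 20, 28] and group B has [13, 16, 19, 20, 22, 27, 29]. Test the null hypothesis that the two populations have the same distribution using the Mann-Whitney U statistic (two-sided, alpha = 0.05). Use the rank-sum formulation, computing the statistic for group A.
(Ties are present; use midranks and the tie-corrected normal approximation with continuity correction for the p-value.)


Step 1: Combine and sort all 14 observations; assign midranks.
sorted (value, group): (6,X), (7,X), (9,X), (10,X), (13,X), (13,Y), (16,Y), (19,Y), (20,X), (20,Y), (22,Y), (27,Y), (28,X), (29,Y)
ranks: 6->1, 7->2, 9->3, 10->4, 13->5.5, 13->5.5, 16->7, 19->8, 20->9.5, 20->9.5, 22->11, 27->12, 28->13, 29->14
Step 2: Rank sum for X: R1 = 1 + 2 + 3 + 4 + 5.5 + 9.5 + 13 = 38.
Step 3: U_X = R1 - n1(n1+1)/2 = 38 - 7*8/2 = 38 - 28 = 10.
       U_Y = n1*n2 - U_X = 49 - 10 = 39.
Step 4: Ties are present, so use the tie-corrected normal approximation (with continuity correction) for the p-value.
Step 5: p-value = 0.073005; compare to alpha = 0.05. fail to reject H0.

U_X = 10, p = 0.073005, fail to reject H0 at alpha = 0.05.


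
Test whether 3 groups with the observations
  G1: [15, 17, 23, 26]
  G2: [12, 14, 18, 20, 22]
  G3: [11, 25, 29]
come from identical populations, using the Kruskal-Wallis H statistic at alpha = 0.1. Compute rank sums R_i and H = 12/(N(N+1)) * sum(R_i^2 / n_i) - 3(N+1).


Step 1: Combine all N = 12 observations and assign midranks.
sorted (value, group, rank): (11,G3,1), (12,G2,2), (14,G2,3), (15,G1,4), (17,G1,5), (18,G2,6), (20,G2,7), (22,G2,8), (23,G1,9), (25,G3,10), (26,G1,11), (29,G3,12)
Step 2: Sum ranks within each group.
R_1 = 29 (n_1 = 4)
R_2 = 26 (n_2 = 5)
R_3 = 23 (n_3 = 3)
Step 3: H = 12/(N(N+1)) * sum(R_i^2/n_i) - 3(N+1)
     = 12/(12*13) * (29^2/4 + 26^2/5 + 23^2/3) - 3*13
     = 0.076923 * 521.783 - 39
     = 1.137179.
Step 4: No ties, so H is used without correction.
Step 5: Under H0, H ~ chi^2(2); p-value = 0.566324.
Step 6: alpha = 0.1. fail to reject H0.

H = 1.1372, df = 2, p = 0.566324, fail to reject H0.


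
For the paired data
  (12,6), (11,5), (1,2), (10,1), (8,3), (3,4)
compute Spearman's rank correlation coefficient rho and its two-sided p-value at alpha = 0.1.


Step 1: Rank x and y separately (midranks; no ties here).
rank(x): 12->6, 11->5, 1->1, 10->4, 8->3, 3->2
rank(y): 6->6, 5->5, 2->2, 1->1, 3->3, 4->4
Step 2: d_i = R_x(i) - R_y(i); compute d_i^2.
  (6-6)^2=0, (5-5)^2=0, (1-2)^2=1, (4-1)^2=9, (3-3)^2=0, (2-4)^2=4
sum(d^2) = 14.
Step 3: rho = 1 - 6*14 / (6*(6^2 - 1)) = 1 - 84/210 = 0.600000.
Step 4: Under H0, t = rho * sqrt((n-2)/(1-rho^2)) = 1.5000 ~ t(4).
Step 5: Two-sided p-value from the t-distribution with 4 df = 0.208000.
Step 6: alpha = 0.1. fail to reject H0.

rho = 0.6000, p = 0.208000, fail to reject H0 at alpha = 0.1.


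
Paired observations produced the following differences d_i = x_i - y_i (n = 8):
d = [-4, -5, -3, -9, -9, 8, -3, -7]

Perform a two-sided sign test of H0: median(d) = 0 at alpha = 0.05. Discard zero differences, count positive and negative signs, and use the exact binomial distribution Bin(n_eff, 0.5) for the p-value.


Step 1: Discard zero differences. Original n = 8; n_eff = number of nonzero differences = 8.
Nonzero differences (with sign): -4, -5, -3, -9, -9, +8, -3, -7
Step 2: Count signs: positive = 1, negative = 7.
Step 3: Under H0: P(positive) = 0.5, so the number of positives S ~ Bin(8, 0.5).
Step 4: Two-sided exact p-value = sum of Bin(8,0.5) probabilities at or below the observed probability = 0.070312.
Step 5: alpha = 0.05. fail to reject H0.

n_eff = 8, pos = 1, neg = 7, p = 0.070312, fail to reject H0.


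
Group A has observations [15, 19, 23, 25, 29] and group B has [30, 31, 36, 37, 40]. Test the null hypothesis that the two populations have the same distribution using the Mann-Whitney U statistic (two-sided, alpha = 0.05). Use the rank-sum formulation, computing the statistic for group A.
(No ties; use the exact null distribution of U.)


Step 1: Combine and sort all 10 observations; assign midranks.
sorted (value, group): (15,X), (19,X), (23,X), (25,X), (29,X), (30,Y), (31,Y), (36,Y), (37,Y), (40,Y)
ranks: 15->1, 19->2, 23->3, 25->4, 29->5, 30->6, 31->7, 36->8, 37->9, 40->10
Step 2: Rank sum for X: R1 = 1 + 2 + 3 + 4 + 5 = 15.
Step 3: U_X = R1 - n1(n1+1)/2 = 15 - 5*6/2 = 15 - 15 = 0.
       U_Y = n1*n2 - U_X = 25 - 0 = 25.
Step 4: No ties, so the exact null distribution of U (based on enumerating the C(10,5) = 252 equally likely rank assignments) gives the two-sided p-value.
Step 5: p-value = 0.007937; compare to alpha = 0.05. reject H0.

U_X = 0, p = 0.007937, reject H0 at alpha = 0.05.


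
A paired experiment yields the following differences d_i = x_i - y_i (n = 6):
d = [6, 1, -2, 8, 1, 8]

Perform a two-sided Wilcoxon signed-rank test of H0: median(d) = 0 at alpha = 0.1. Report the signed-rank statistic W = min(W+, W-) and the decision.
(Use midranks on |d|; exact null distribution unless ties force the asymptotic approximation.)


Step 1: Drop any zero differences (none here) and take |d_i|.
|d| = [6, 1, 2, 8, 1, 8]
Step 2: Midrank |d_i| (ties get averaged ranks).
ranks: |6|->4, |1|->1.5, |2|->3, |8|->5.5, |1|->1.5, |8|->5.5
Step 3: Attach original signs; sum ranks with positive sign and with negative sign.
W+ = 4 + 1.5 + 5.5 + 1.5 + 5.5 = 18
W- = 3 = 3
(Check: W+ + W- = 21 should equal n(n+1)/2 = 21.)
Step 4: Test statistic W = min(W+, W-) = 3.
Step 5: Ties in |d|, so use the tie-corrected normal approximation.
        E[W] = n(n+1)/4 = 6*7/4 = 10.5.
        Tie groups: |d|=1 (t=2), |d|=8 (t=2); sum(t^3 - t) = 12.
        Var[W] = n(n+1)(2n+1)/24 - sum(t^3-t)/48 = 546/24 - 12/48 = 22.5.
        z = (W - E[W]) / sqrt(Var[W]) = (3 - 10.5) / 4.7434 = -1.5811.
        Two-sided p = 2*Phi(z) = 0.113846.
Step 6: alpha = 0.1. fail to reject H0.

W+ = 18, W- = 3, W = min = 3, p = 0.113846, fail to reject H0.


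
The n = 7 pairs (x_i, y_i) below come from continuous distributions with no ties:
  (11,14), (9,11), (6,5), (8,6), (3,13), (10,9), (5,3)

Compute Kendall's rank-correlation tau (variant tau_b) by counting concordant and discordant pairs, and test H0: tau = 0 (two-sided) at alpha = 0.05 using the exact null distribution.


Step 1: Enumerate the 21 unordered pairs (i,j) with i<j and classify each by sign(x_j-x_i) * sign(y_j-y_i).
  (1,2):dx=-2,dy=-3->C; (1,3):dx=-5,dy=-9->C; (1,4):dx=-3,dy=-8->C; (1,5):dx=-8,dy=-1->C
  (1,6):dx=-1,dy=-5->C; (1,7):dx=-6,dy=-11->C; (2,3):dx=-3,dy=-6->C; (2,4):dx=-1,dy=-5->C
  (2,5):dx=-6,dy=+2->D; (2,6):dx=+1,dy=-2->D; (2,7):dx=-4,dy=-8->C; (3,4):dx=+2,dy=+1->C
  (3,5):dx=-3,dy=+8->D; (3,6):dx=+4,dy=+4->C; (3,7):dx=-1,dy=-2->C; (4,5):dx=-5,dy=+7->D
  (4,6):dx=+2,dy=+3->C; (4,7):dx=-3,dy=-3->C; (5,6):dx=+7,dy=-4->D; (5,7):dx=+2,dy=-10->D
  (6,7):dx=-5,dy=-6->C
Step 2: C = 15, D = 6, total pairs = 21.
Step 3: tau = (C - D)/(n(n-1)/2) = (15 - 6)/21 = 0.428571.
Step 4: Exact two-sided p-value (enumerate n! = 5040 permutations of y under H0): p = 0.238889.
Step 5: alpha = 0.05. fail to reject H0.

tau_b = 0.4286 (C=15, D=6), p = 0.238889, fail to reject H0.


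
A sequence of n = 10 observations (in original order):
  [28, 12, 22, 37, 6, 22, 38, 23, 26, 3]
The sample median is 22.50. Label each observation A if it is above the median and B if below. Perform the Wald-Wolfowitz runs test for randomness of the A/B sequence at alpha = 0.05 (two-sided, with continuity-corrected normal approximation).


Step 1: Compute median = 22.50; label A = above, B = below.
Labels in order: ABBABBAAAB  (n_A = 5, n_B = 5)
Step 2: Count runs R = 6.
Step 3: Under H0 (random ordering), E[R] = 2*n_A*n_B/(n_A+n_B) + 1 = 2*5*5/10 + 1 = 6.0000.
        Var[R] = 2*n_A*n_B*(2*n_A*n_B - n_A - n_B) / ((n_A+n_B)^2 * (n_A+n_B-1)) = 2000/900 = 2.2222.
        SD[R] = 1.4907.
Step 4: R = E[R], so z = 0 with no continuity correction.
Step 5: Two-sided p-value via normal approximation = 2*(1 - Phi(|z|)) = 1.000000.
Step 6: alpha = 0.05. fail to reject H0.

R = 6, z = 0.0000, p = 1.000000, fail to reject H0.


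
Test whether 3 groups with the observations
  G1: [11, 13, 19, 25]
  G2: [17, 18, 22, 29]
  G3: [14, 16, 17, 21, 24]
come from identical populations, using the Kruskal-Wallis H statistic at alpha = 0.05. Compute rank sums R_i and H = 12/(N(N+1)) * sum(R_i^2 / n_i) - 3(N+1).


Step 1: Combine all N = 13 observations and assign midranks.
sorted (value, group, rank): (11,G1,1), (13,G1,2), (14,G3,3), (16,G3,4), (17,G2,5.5), (17,G3,5.5), (18,G2,7), (19,G1,8), (21,G3,9), (22,G2,10), (24,G3,11), (25,G1,12), (29,G2,13)
Step 2: Sum ranks within each group.
R_1 = 23 (n_1 = 4)
R_2 = 35.5 (n_2 = 4)
R_3 = 32.5 (n_3 = 5)
Step 3: H = 12/(N(N+1)) * sum(R_i^2/n_i) - 3(N+1)
     = 12/(13*14) * (23^2/4 + 35.5^2/4 + 32.5^2/5) - 3*14
     = 0.065934 * 658.562 - 42
     = 1.421703.
Step 4: Ties present; correction factor C = 1 - 6/(13^3 - 13) = 0.997253. Corrected H = 1.421703 / 0.997253 = 1.425620.
Step 5: Under H0, H ~ chi^2(2); p-value = 0.490265.
Step 6: alpha = 0.05. fail to reject H0.

H = 1.4256, df = 2, p = 0.490265, fail to reject H0.


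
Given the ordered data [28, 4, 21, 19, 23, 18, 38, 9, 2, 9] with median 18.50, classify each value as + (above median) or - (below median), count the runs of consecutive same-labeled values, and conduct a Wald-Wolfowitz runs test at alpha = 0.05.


Step 1: Compute median = 18.50; label A = above, B = below.
Labels in order: ABAAABABBB  (n_A = 5, n_B = 5)
Step 2: Count runs R = 6.
Step 3: Under H0 (random ordering), E[R] = 2*n_A*n_B/(n_A+n_B) + 1 = 2*5*5/10 + 1 = 6.0000.
        Var[R] = 2*n_A*n_B*(2*n_A*n_B - n_A - n_B) / ((n_A+n_B)^2 * (n_A+n_B-1)) = 2000/900 = 2.2222.
        SD[R] = 1.4907.
Step 4: R = E[R], so z = 0 with no continuity correction.
Step 5: Two-sided p-value via normal approximation = 2*(1 - Phi(|z|)) = 1.000000.
Step 6: alpha = 0.05. fail to reject H0.

R = 6, z = 0.0000, p = 1.000000, fail to reject H0.


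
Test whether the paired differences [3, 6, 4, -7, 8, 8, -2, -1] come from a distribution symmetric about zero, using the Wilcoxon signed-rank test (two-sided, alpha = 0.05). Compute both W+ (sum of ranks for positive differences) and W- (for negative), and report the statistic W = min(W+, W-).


Step 1: Drop any zero differences (none here) and take |d_i|.
|d| = [3, 6, 4, 7, 8, 8, 2, 1]
Step 2: Midrank |d_i| (ties get averaged ranks).
ranks: |3|->3, |6|->5, |4|->4, |7|->6, |8|->7.5, |8|->7.5, |2|->2, |1|->1
Step 3: Attach original signs; sum ranks with positive sign and with negative sign.
W+ = 3 + 5 + 4 + 7.5 + 7.5 = 27
W- = 6 + 2 + 1 = 9
(Check: W+ + W- = 36 should equal n(n+1)/2 = 36.)
Step 4: Test statistic W = min(W+, W-) = 9.
Step 5: Ties in |d|, so use the tie-corrected normal approximation.
        E[W] = n(n+1)/4 = 8*9/4 = 18.
        Tie groups: |d|=8 (t=2); sum(t^3 - t) = 6.
        Var[W] = n(n+1)(2n+1)/24 - sum(t^3-t)/48 = 1224/24 - 6/48 = 50.875.
        z = (W - E[W]) / sqrt(Var[W]) = (9 - 18) / 7.1327 = -1.2618.
        Two-sided p = 2*Phi(z) = 0.207021.
Step 6: alpha = 0.05. fail to reject H0.

W+ = 27, W- = 9, W = min = 9, p = 0.207021, fail to reject H0.


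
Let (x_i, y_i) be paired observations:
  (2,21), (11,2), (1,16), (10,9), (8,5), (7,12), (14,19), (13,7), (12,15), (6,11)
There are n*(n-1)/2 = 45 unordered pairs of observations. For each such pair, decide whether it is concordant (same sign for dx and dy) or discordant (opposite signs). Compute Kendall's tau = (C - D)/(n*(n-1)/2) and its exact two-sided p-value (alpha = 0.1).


Step 1: Enumerate the 45 unordered pairs (i,j) with i<j and classify each by sign(x_j-x_i) * sign(y_j-y_i).
  (1,2):dx=+9,dy=-19->D; (1,3):dx=-1,dy=-5->C; (1,4):dx=+8,dy=-12->D; (1,5):dx=+6,dy=-16->D
  (1,6):dx=+5,dy=-9->D; (1,7):dx=+12,dy=-2->D; (1,8):dx=+11,dy=-14->D; (1,9):dx=+10,dy=-6->D
  (1,10):dx=+4,dy=-10->D; (2,3):dx=-10,dy=+14->D; (2,4):dx=-1,dy=+7->D; (2,5):dx=-3,dy=+3->D
  (2,6):dx=-4,dy=+10->D; (2,7):dx=+3,dy=+17->C; (2,8):dx=+2,dy=+5->C; (2,9):dx=+1,dy=+13->C
  (2,10):dx=-5,dy=+9->D; (3,4):dx=+9,dy=-7->D; (3,5):dx=+7,dy=-11->D; (3,6):dx=+6,dy=-4->D
  (3,7):dx=+13,dy=+3->C; (3,8):dx=+12,dy=-9->D; (3,9):dx=+11,dy=-1->D; (3,10):dx=+5,dy=-5->D
  (4,5):dx=-2,dy=-4->C; (4,6):dx=-3,dy=+3->D; (4,7):dx=+4,dy=+10->C; (4,8):dx=+3,dy=-2->D
  (4,9):dx=+2,dy=+6->C; (4,10):dx=-4,dy=+2->D; (5,6):dx=-1,dy=+7->D; (5,7):dx=+6,dy=+14->C
  (5,8):dx=+5,dy=+2->C; (5,9):dx=+4,dy=+10->C; (5,10):dx=-2,dy=+6->D; (6,7):dx=+7,dy=+7->C
  (6,8):dx=+6,dy=-5->D; (6,9):dx=+5,dy=+3->C; (6,10):dx=-1,dy=-1->C; (7,8):dx=-1,dy=-12->C
  (7,9):dx=-2,dy=-4->C; (7,10):dx=-8,dy=-8->C; (8,9):dx=-1,dy=+8->D; (8,10):dx=-7,dy=+4->D
  (9,10):dx=-6,dy=-4->C
Step 2: C = 18, D = 27, total pairs = 45.
Step 3: tau = (C - D)/(n(n-1)/2) = (18 - 27)/45 = -0.200000.
Step 4: Exact two-sided p-value (enumerate n! = 3628800 permutations of y under H0): p = 0.484313.
Step 5: alpha = 0.1. fail to reject H0.

tau_b = -0.2000 (C=18, D=27), p = 0.484313, fail to reject H0.


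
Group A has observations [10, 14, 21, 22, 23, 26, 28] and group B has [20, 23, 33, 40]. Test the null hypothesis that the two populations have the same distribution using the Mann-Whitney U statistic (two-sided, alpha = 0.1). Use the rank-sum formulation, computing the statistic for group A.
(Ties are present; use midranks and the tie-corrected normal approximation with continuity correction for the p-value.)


Step 1: Combine and sort all 11 observations; assign midranks.
sorted (value, group): (10,X), (14,X), (20,Y), (21,X), (22,X), (23,X), (23,Y), (26,X), (28,X), (33,Y), (40,Y)
ranks: 10->1, 14->2, 20->3, 21->4, 22->5, 23->6.5, 23->6.5, 26->8, 28->9, 33->10, 40->11
Step 2: Rank sum for X: R1 = 1 + 2 + 4 + 5 + 6.5 + 8 + 9 = 35.5.
Step 3: U_X = R1 - n1(n1+1)/2 = 35.5 - 7*8/2 = 35.5 - 28 = 7.5.
       U_Y = n1*n2 - U_X = 28 - 7.5 = 20.5.
Step 4: Ties are present, so use the tie-corrected normal approximation (with continuity correction) for the p-value.
Step 5: p-value = 0.255756; compare to alpha = 0.1. fail to reject H0.

U_X = 7.5, p = 0.255756, fail to reject H0 at alpha = 0.1.


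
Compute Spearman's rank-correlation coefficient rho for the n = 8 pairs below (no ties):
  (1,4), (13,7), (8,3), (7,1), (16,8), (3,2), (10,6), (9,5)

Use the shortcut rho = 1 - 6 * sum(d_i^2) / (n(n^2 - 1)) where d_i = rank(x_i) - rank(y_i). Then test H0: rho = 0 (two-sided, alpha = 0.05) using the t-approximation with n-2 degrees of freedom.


Step 1: Rank x and y separately (midranks; no ties here).
rank(x): 1->1, 13->7, 8->4, 7->3, 16->8, 3->2, 10->6, 9->5
rank(y): 4->4, 7->7, 3->3, 1->1, 8->8, 2->2, 6->6, 5->5
Step 2: d_i = R_x(i) - R_y(i); compute d_i^2.
  (1-4)^2=9, (7-7)^2=0, (4-3)^2=1, (3-1)^2=4, (8-8)^2=0, (2-2)^2=0, (6-6)^2=0, (5-5)^2=0
sum(d^2) = 14.
Step 3: rho = 1 - 6*14 / (8*(8^2 - 1)) = 1 - 84/504 = 0.833333.
Step 4: Under H0, t = rho * sqrt((n-2)/(1-rho^2)) = 3.6927 ~ t(6).
Step 5: Two-sided p-value from the t-distribution with 6 df = 0.010176.
Step 6: alpha = 0.05. reject H0.

rho = 0.8333, p = 0.010176, reject H0 at alpha = 0.05.


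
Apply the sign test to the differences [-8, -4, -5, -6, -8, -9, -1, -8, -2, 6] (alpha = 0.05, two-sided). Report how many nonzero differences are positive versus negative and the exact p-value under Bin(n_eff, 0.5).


Step 1: Discard zero differences. Original n = 10; n_eff = number of nonzero differences = 10.
Nonzero differences (with sign): -8, -4, -5, -6, -8, -9, -1, -8, -2, +6
Step 2: Count signs: positive = 1, negative = 9.
Step 3: Under H0: P(positive) = 0.5, so the number of positives S ~ Bin(10, 0.5).
Step 4: Two-sided exact p-value = sum of Bin(10,0.5) probabilities at or below the observed probability = 0.021484.
Step 5: alpha = 0.05. reject H0.

n_eff = 10, pos = 1, neg = 9, p = 0.021484, reject H0.


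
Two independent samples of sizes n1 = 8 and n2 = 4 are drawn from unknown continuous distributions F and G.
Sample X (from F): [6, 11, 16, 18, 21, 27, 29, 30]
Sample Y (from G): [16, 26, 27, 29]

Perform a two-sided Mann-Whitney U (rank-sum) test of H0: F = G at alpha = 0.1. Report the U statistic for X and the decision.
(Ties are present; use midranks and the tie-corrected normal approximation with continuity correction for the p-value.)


Step 1: Combine and sort all 12 observations; assign midranks.
sorted (value, group): (6,X), (11,X), (16,X), (16,Y), (18,X), (21,X), (26,Y), (27,X), (27,Y), (29,X), (29,Y), (30,X)
ranks: 6->1, 11->2, 16->3.5, 16->3.5, 18->5, 21->6, 26->7, 27->8.5, 27->8.5, 29->10.5, 29->10.5, 30->12
Step 2: Rank sum for X: R1 = 1 + 2 + 3.5 + 5 + 6 + 8.5 + 10.5 + 12 = 48.5.
Step 3: U_X = R1 - n1(n1+1)/2 = 48.5 - 8*9/2 = 48.5 - 36 = 12.5.
       U_Y = n1*n2 - U_X = 32 - 12.5 = 19.5.
Step 4: Ties are present, so use the tie-corrected normal approximation (with continuity correction) for the p-value.
Step 5: p-value = 0.608498; compare to alpha = 0.1. fail to reject H0.

U_X = 12.5, p = 0.608498, fail to reject H0 at alpha = 0.1.


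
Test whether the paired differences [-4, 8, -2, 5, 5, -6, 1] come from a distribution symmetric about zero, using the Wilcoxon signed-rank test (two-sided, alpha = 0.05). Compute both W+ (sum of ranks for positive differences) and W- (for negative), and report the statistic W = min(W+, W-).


Step 1: Drop any zero differences (none here) and take |d_i|.
|d| = [4, 8, 2, 5, 5, 6, 1]
Step 2: Midrank |d_i| (ties get averaged ranks).
ranks: |4|->3, |8|->7, |2|->2, |5|->4.5, |5|->4.5, |6|->6, |1|->1
Step 3: Attach original signs; sum ranks with positive sign and with negative sign.
W+ = 7 + 4.5 + 4.5 + 1 = 17
W- = 3 + 2 + 6 = 11
(Check: W+ + W- = 28 should equal n(n+1)/2 = 28.)
Step 4: Test statistic W = min(W+, W-) = 11.
Step 5: Ties in |d|, so use the tie-corrected normal approximation.
        E[W] = n(n+1)/4 = 7*8/4 = 14.
        Tie groups: |d|=5 (t=2); sum(t^3 - t) = 6.
        Var[W] = n(n+1)(2n+1)/24 - sum(t^3-t)/48 = 840/24 - 6/48 = 34.875.
        z = (W - E[W]) / sqrt(Var[W]) = (11 - 14) / 5.9055 = -0.5080.
        Two-sided p = 2*Phi(z) = 0.611453.
Step 6: alpha = 0.05. fail to reject H0.

W+ = 17, W- = 11, W = min = 11, p = 0.611453, fail to reject H0.


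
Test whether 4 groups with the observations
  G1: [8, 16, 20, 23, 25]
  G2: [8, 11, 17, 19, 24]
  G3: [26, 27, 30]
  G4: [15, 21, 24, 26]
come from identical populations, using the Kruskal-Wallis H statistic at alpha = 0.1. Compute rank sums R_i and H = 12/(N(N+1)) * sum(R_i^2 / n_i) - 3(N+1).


Step 1: Combine all N = 17 observations and assign midranks.
sorted (value, group, rank): (8,G1,1.5), (8,G2,1.5), (11,G2,3), (15,G4,4), (16,G1,5), (17,G2,6), (19,G2,7), (20,G1,8), (21,G4,9), (23,G1,10), (24,G2,11.5), (24,G4,11.5), (25,G1,13), (26,G3,14.5), (26,G4,14.5), (27,G3,16), (30,G3,17)
Step 2: Sum ranks within each group.
R_1 = 37.5 (n_1 = 5)
R_2 = 29 (n_2 = 5)
R_3 = 47.5 (n_3 = 3)
R_4 = 39 (n_4 = 4)
Step 3: H = 12/(N(N+1)) * sum(R_i^2/n_i) - 3(N+1)
     = 12/(17*18) * (37.5^2/5 + 29^2/5 + 47.5^2/3 + 39^2/4) - 3*18
     = 0.039216 * 1581.78 - 54
     = 8.030719.
Step 4: Ties present; correction factor C = 1 - 18/(17^3 - 17) = 0.996324. Corrected H = 8.030719 / 0.996324 = 8.060353.
Step 5: Under H0, H ~ chi^2(3); p-value = 0.044781.
Step 6: alpha = 0.1. reject H0.

H = 8.0604, df = 3, p = 0.044781, reject H0.


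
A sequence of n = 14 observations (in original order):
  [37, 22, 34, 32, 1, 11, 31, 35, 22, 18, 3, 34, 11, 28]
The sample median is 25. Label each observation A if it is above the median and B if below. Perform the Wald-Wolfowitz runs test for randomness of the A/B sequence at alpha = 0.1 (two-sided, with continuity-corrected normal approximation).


Step 1: Compute median = 25; label A = above, B = below.
Labels in order: ABAABBAABBBABA  (n_A = 7, n_B = 7)
Step 2: Count runs R = 9.
Step 3: Under H0 (random ordering), E[R] = 2*n_A*n_B/(n_A+n_B) + 1 = 2*7*7/14 + 1 = 8.0000.
        Var[R] = 2*n_A*n_B*(2*n_A*n_B - n_A - n_B) / ((n_A+n_B)^2 * (n_A+n_B-1)) = 8232/2548 = 3.2308.
        SD[R] = 1.7974.
Step 4: Continuity-corrected z = (R - 0.5 - E[R]) / SD[R] = (9 - 0.5 - 8.0000) / 1.7974 = 0.2782.
Step 5: Two-sided p-value via normal approximation = 2*(1 - Phi(|z|)) = 0.780879.
Step 6: alpha = 0.1. fail to reject H0.

R = 9, z = 0.2782, p = 0.780879, fail to reject H0.


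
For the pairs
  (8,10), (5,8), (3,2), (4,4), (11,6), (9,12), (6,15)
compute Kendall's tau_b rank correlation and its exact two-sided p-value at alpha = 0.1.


Step 1: Enumerate the 21 unordered pairs (i,j) with i<j and classify each by sign(x_j-x_i) * sign(y_j-y_i).
  (1,2):dx=-3,dy=-2->C; (1,3):dx=-5,dy=-8->C; (1,4):dx=-4,dy=-6->C; (1,5):dx=+3,dy=-4->D
  (1,6):dx=+1,dy=+2->C; (1,7):dx=-2,dy=+5->D; (2,3):dx=-2,dy=-6->C; (2,4):dx=-1,dy=-4->C
  (2,5):dx=+6,dy=-2->D; (2,6):dx=+4,dy=+4->C; (2,7):dx=+1,dy=+7->C; (3,4):dx=+1,dy=+2->C
  (3,5):dx=+8,dy=+4->C; (3,6):dx=+6,dy=+10->C; (3,7):dx=+3,dy=+13->C; (4,5):dx=+7,dy=+2->C
  (4,6):dx=+5,dy=+8->C; (4,7):dx=+2,dy=+11->C; (5,6):dx=-2,dy=+6->D; (5,7):dx=-5,dy=+9->D
  (6,7):dx=-3,dy=+3->D
Step 2: C = 15, D = 6, total pairs = 21.
Step 3: tau = (C - D)/(n(n-1)/2) = (15 - 6)/21 = 0.428571.
Step 4: Exact two-sided p-value (enumerate n! = 5040 permutations of y under H0): p = 0.238889.
Step 5: alpha = 0.1. fail to reject H0.

tau_b = 0.4286 (C=15, D=6), p = 0.238889, fail to reject H0.


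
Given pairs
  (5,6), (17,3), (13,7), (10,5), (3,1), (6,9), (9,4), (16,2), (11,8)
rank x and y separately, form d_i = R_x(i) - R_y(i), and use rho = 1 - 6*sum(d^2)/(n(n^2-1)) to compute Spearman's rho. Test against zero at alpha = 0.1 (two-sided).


Step 1: Rank x and y separately (midranks; no ties here).
rank(x): 5->2, 17->9, 13->7, 10->5, 3->1, 6->3, 9->4, 16->8, 11->6
rank(y): 6->6, 3->3, 7->7, 5->5, 1->1, 9->9, 4->4, 2->2, 8->8
Step 2: d_i = R_x(i) - R_y(i); compute d_i^2.
  (2-6)^2=16, (9-3)^2=36, (7-7)^2=0, (5-5)^2=0, (1-1)^2=0, (3-9)^2=36, (4-4)^2=0, (8-2)^2=36, (6-8)^2=4
sum(d^2) = 128.
Step 3: rho = 1 - 6*128 / (9*(9^2 - 1)) = 1 - 768/720 = -0.066667.
Step 4: Under H0, t = rho * sqrt((n-2)/(1-rho^2)) = -0.1768 ~ t(7).
Step 5: Two-sided p-value from the t-distribution with 7 df = 0.864690.
Step 6: alpha = 0.1. fail to reject H0.

rho = -0.0667, p = 0.864690, fail to reject H0 at alpha = 0.1.


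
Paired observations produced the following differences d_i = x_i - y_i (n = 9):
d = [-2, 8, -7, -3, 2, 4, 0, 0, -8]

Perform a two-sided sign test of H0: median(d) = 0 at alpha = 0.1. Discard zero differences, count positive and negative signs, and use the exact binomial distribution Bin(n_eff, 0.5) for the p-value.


Step 1: Discard zero differences. Original n = 9; n_eff = number of nonzero differences = 7.
Nonzero differences (with sign): -2, +8, -7, -3, +2, +4, -8
Step 2: Count signs: positive = 3, negative = 4.
Step 3: Under H0: P(positive) = 0.5, so the number of positives S ~ Bin(7, 0.5).
Step 4: Two-sided exact p-value = sum of Bin(7,0.5) probabilities at or below the observed probability = 1.000000.
Step 5: alpha = 0.1. fail to reject H0.

n_eff = 7, pos = 3, neg = 4, p = 1.000000, fail to reject H0.


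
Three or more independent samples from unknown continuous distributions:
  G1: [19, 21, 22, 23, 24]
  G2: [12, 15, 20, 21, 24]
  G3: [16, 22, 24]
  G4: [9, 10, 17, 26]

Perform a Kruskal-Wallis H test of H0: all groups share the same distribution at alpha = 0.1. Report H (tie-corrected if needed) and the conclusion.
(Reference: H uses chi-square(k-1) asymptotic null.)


Step 1: Combine all N = 17 observations and assign midranks.
sorted (value, group, rank): (9,G4,1), (10,G4,2), (12,G2,3), (15,G2,4), (16,G3,5), (17,G4,6), (19,G1,7), (20,G2,8), (21,G1,9.5), (21,G2,9.5), (22,G1,11.5), (22,G3,11.5), (23,G1,13), (24,G1,15), (24,G2,15), (24,G3,15), (26,G4,17)
Step 2: Sum ranks within each group.
R_1 = 56 (n_1 = 5)
R_2 = 39.5 (n_2 = 5)
R_3 = 31.5 (n_3 = 3)
R_4 = 26 (n_4 = 4)
Step 3: H = 12/(N(N+1)) * sum(R_i^2/n_i) - 3(N+1)
     = 12/(17*18) * (56^2/5 + 39.5^2/5 + 31.5^2/3 + 26^2/4) - 3*18
     = 0.039216 * 1439 - 54
     = 2.431373.
Step 4: Ties present; correction factor C = 1 - 36/(17^3 - 17) = 0.992647. Corrected H = 2.431373 / 0.992647 = 2.449383.
Step 5: Under H0, H ~ chi^2(3); p-value = 0.484508.
Step 6: alpha = 0.1. fail to reject H0.

H = 2.4494, df = 3, p = 0.484508, fail to reject H0.


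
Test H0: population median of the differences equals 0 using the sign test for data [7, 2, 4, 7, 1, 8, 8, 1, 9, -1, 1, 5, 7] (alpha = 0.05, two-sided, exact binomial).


Step 1: Discard zero differences. Original n = 13; n_eff = number of nonzero differences = 13.
Nonzero differences (with sign): +7, +2, +4, +7, +1, +8, +8, +1, +9, -1, +1, +5, +7
Step 2: Count signs: positive = 12, negative = 1.
Step 3: Under H0: P(positive) = 0.5, so the number of positives S ~ Bin(13, 0.5).
Step 4: Two-sided exact p-value = sum of Bin(13,0.5) probabilities at or below the observed probability = 0.003418.
Step 5: alpha = 0.05. reject H0.

n_eff = 13, pos = 12, neg = 1, p = 0.003418, reject H0.


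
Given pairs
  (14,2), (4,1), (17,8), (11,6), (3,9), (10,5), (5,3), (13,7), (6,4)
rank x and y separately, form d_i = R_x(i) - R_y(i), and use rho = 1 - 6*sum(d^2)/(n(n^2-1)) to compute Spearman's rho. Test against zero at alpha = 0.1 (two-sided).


Step 1: Rank x and y separately (midranks; no ties here).
rank(x): 14->8, 4->2, 17->9, 11->6, 3->1, 10->5, 5->3, 13->7, 6->4
rank(y): 2->2, 1->1, 8->8, 6->6, 9->9, 5->5, 3->3, 7->7, 4->4
Step 2: d_i = R_x(i) - R_y(i); compute d_i^2.
  (8-2)^2=36, (2-1)^2=1, (9-8)^2=1, (6-6)^2=0, (1-9)^2=64, (5-5)^2=0, (3-3)^2=0, (7-7)^2=0, (4-4)^2=0
sum(d^2) = 102.
Step 3: rho = 1 - 6*102 / (9*(9^2 - 1)) = 1 - 612/720 = 0.150000.
Step 4: Under H0, t = rho * sqrt((n-2)/(1-rho^2)) = 0.4014 ~ t(7).
Step 5: Two-sided p-value from the t-distribution with 7 df = 0.700094.
Step 6: alpha = 0.1. fail to reject H0.

rho = 0.1500, p = 0.700094, fail to reject H0 at alpha = 0.1.


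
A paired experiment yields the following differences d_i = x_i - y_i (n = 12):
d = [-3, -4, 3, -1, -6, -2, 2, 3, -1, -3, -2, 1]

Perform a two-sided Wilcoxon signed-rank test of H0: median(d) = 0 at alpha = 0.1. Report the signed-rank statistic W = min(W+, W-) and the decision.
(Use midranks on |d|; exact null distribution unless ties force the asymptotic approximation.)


Step 1: Drop any zero differences (none here) and take |d_i|.
|d| = [3, 4, 3, 1, 6, 2, 2, 3, 1, 3, 2, 1]
Step 2: Midrank |d_i| (ties get averaged ranks).
ranks: |3|->8.5, |4|->11, |3|->8.5, |1|->2, |6|->12, |2|->5, |2|->5, |3|->8.5, |1|->2, |3|->8.5, |2|->5, |1|->2
Step 3: Attach original signs; sum ranks with positive sign and with negative sign.
W+ = 8.5 + 5 + 8.5 + 2 = 24
W- = 8.5 + 11 + 2 + 12 + 5 + 2 + 8.5 + 5 = 54
(Check: W+ + W- = 78 should equal n(n+1)/2 = 78.)
Step 4: Test statistic W = min(W+, W-) = 24.
Step 5: Ties in |d|, so use the tie-corrected normal approximation.
        E[W] = n(n+1)/4 = 12*13/4 = 39.
        Tie groups: |d|=1 (t=3), |d|=2 (t=3), |d|=3 (t=4); sum(t^3 - t) = 108.
        Var[W] = n(n+1)(2n+1)/24 - sum(t^3-t)/48 = 3900/24 - 108/48 = 160.25.
        z = (W - E[W]) / sqrt(Var[W]) = (24 - 39) / 12.6590 = -1.1849.
        Two-sided p = 2*Phi(z) = 0.236046.
Step 6: alpha = 0.1. fail to reject H0.

W+ = 24, W- = 54, W = min = 24, p = 0.236046, fail to reject H0.


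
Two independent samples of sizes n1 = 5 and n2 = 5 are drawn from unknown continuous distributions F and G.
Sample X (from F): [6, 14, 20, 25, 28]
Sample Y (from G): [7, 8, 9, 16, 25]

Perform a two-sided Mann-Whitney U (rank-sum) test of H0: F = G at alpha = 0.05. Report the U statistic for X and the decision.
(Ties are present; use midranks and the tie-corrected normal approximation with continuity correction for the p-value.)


Step 1: Combine and sort all 10 observations; assign midranks.
sorted (value, group): (6,X), (7,Y), (8,Y), (9,Y), (14,X), (16,Y), (20,X), (25,X), (25,Y), (28,X)
ranks: 6->1, 7->2, 8->3, 9->4, 14->5, 16->6, 20->7, 25->8.5, 25->8.5, 28->10
Step 2: Rank sum for X: R1 = 1 + 5 + 7 + 8.5 + 10 = 31.5.
Step 3: U_X = R1 - n1(n1+1)/2 = 31.5 - 5*6/2 = 31.5 - 15 = 16.5.
       U_Y = n1*n2 - U_X = 25 - 16.5 = 8.5.
Step 4: Ties are present, so use the tie-corrected normal approximation (with continuity correction) for the p-value.
Step 5: p-value = 0.463344; compare to alpha = 0.05. fail to reject H0.

U_X = 16.5, p = 0.463344, fail to reject H0 at alpha = 0.05.


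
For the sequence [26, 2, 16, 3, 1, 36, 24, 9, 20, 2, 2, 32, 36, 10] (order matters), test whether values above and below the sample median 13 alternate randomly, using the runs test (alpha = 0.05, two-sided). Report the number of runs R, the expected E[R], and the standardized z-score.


Step 1: Compute median = 13; label A = above, B = below.
Labels in order: ABABBAABABBAAB  (n_A = 7, n_B = 7)
Step 2: Count runs R = 10.
Step 3: Under H0 (random ordering), E[R] = 2*n_A*n_B/(n_A+n_B) + 1 = 2*7*7/14 + 1 = 8.0000.
        Var[R] = 2*n_A*n_B*(2*n_A*n_B - n_A - n_B) / ((n_A+n_B)^2 * (n_A+n_B-1)) = 8232/2548 = 3.2308.
        SD[R] = 1.7974.
Step 4: Continuity-corrected z = (R - 0.5 - E[R]) / SD[R] = (10 - 0.5 - 8.0000) / 1.7974 = 0.8345.
Step 5: Two-sided p-value via normal approximation = 2*(1 - Phi(|z|)) = 0.403986.
Step 6: alpha = 0.05. fail to reject H0.

R = 10, z = 0.8345, p = 0.403986, fail to reject H0.
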